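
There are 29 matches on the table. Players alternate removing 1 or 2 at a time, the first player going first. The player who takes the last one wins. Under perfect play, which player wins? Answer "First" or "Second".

Positions where the player to move wins (W) vs loses (L):
i:   0  1  2  3  4  5  6  7  8  9 10 11 12 13 14 15 16 17 18 19 20 21 22 23 24 25 26 27 28 29
     L  W  W  L  W  W  L  W  W  L  W  W  L  W  W  L  W  W  L  W  W  L  W  W  L  W  W  L  W  W
Position 29 is W, so the first player wins.

First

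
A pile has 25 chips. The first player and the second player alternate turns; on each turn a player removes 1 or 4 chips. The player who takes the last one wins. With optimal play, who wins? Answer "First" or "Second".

Second

Positions where the player to move wins (W) vs loses (L):
i:   0  1  2  3  4  5  6  7  8  9 10 11 12 13 14 15 16 17 18 19 20 21 22 23 24 25
     L  W  L  W  W  L  W  L  W  W  L  W  L  W  W  L  W  L  W  W  L  W  L  W  W  L
Position 25 is L, so the second player wins.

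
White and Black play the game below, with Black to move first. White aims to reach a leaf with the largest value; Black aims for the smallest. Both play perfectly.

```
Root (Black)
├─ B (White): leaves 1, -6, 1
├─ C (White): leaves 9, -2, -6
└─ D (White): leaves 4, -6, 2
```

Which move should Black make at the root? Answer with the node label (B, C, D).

B

B (White): max(1, -6, 1) = 1
C (White): max(9, -2, -6) = 9
D (White): max(4, -6, 2) = 4
Root (Black): min(1, 9, 4) = 1
Black picks the child with the lowest value: B (value 1).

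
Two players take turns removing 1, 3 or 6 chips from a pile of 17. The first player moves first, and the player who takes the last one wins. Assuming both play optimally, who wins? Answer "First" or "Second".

i:   0  1  2  3  4  5  6  7  8  9 10 11 12 13 14 15 16 17
     L  W  L  W  L  W  W  W  W  L  W  L  W  L  W  W  W  W
Position 17 is W, so the first player wins.

First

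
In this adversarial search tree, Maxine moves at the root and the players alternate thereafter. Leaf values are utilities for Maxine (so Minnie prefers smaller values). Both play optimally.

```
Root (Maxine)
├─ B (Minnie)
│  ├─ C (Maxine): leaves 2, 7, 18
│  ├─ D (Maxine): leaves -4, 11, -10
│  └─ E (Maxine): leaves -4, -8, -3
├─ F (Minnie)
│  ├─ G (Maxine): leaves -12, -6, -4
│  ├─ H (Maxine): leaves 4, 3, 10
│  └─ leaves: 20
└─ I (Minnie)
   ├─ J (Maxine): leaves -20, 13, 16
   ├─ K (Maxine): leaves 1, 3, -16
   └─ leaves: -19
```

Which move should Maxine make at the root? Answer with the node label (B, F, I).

B

C (Maxine): max(2, 7, 18) = 18
D (Maxine): max(-4, 11, -10) = 11
E (Maxine): max(-4, -8, -3) = -3
B (Minnie): min(18, 11, -3) = -3
G (Maxine): max(-12, -6, -4) = -4
H (Maxine): max(4, 3, 10) = 10
F (Minnie): min(-4, 10, 20) = -4
J (Maxine): max(-20, 13, 16) = 16
K (Maxine): max(1, 3, -16) = 3
I (Minnie): min(16, 3, -19) = -19
Root (Maxine): max(-3, -4, -19) = -3
Maxine picks the child with the highest value: B (value -3).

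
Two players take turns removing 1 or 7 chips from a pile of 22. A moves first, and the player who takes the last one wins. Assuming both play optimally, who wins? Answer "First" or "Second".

Second

W/L table (W = player to move can force a win):
i:   0  1  2  3  4  5  6  7  8  9 10 11 12 13 14 15 16 17 18 19 20 21 22
     L  W  L  W  L  W  L  W  L  W  L  W  L  W  L  W  L  W  L  W  L  W  L
Position 22 is L, so the second player wins.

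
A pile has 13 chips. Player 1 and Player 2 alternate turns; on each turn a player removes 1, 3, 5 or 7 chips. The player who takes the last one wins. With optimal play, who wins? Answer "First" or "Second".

Compute winning (W) and losing (L) positions by backward induction:
i:   0  1  2  3  4  5  6  7  8  9 10 11 12 13
     L  W  L  W  L  W  L  W  L  W  L  W  L  W
Position 13 is W, so the first player wins.

First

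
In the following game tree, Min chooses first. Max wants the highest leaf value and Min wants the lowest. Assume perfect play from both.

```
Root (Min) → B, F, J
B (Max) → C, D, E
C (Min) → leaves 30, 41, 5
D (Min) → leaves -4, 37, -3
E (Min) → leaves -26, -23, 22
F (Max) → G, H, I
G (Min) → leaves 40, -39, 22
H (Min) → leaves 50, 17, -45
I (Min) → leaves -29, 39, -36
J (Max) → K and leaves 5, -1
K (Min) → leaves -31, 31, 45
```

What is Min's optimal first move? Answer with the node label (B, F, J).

C (Min): min(30, 41, 5) = 5
D (Min): min(-4, 37, -3) = -4
E (Min): min(-26, -23, 22) = -26
B (Max): max(5, -4, -26) = 5
G (Min): min(40, -39, 22) = -39
H (Min): min(50, 17, -45) = -45
I (Min): min(-29, 39, -36) = -36
F (Max): max(-39, -45, -36) = -36
K (Min): min(-31, 31, 45) = -31
J (Max): max(-31, 5, -1) = 5
Root (Min): min(5, -36, 5) = -36
Min picks the child with the lowest value: F (value -36).

F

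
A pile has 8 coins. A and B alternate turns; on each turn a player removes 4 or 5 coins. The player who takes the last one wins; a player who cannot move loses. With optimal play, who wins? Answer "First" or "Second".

First

W/L table (W = player to move can force a win):
i:   0  1  2  3  4  5  6  7  8
     L  L  L  L  W  W  W  W  W
Position 8 is W, so the first player wins.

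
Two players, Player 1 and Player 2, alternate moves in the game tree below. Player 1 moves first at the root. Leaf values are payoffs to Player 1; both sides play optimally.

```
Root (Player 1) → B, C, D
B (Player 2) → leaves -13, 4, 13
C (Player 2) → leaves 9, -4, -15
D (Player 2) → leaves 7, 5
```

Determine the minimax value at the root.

5

B (Player 2): min(-13, 4, 13) = -13
C (Player 2): min(9, -4, -15) = -15
D (Player 2): min(7, 5) = 5
Root (Player 1): max(-13, -15, 5) = 5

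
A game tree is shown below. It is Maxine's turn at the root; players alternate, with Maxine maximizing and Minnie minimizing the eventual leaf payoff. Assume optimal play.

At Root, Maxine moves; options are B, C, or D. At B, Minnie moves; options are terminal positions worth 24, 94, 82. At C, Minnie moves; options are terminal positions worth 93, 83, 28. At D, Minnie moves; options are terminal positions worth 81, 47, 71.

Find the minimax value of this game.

B (Minnie): min(24, 94, 82) = 24
C (Minnie): min(93, 83, 28) = 28
D (Minnie): min(81, 47, 71) = 47
Root (Maxine): max(24, 28, 47) = 47

47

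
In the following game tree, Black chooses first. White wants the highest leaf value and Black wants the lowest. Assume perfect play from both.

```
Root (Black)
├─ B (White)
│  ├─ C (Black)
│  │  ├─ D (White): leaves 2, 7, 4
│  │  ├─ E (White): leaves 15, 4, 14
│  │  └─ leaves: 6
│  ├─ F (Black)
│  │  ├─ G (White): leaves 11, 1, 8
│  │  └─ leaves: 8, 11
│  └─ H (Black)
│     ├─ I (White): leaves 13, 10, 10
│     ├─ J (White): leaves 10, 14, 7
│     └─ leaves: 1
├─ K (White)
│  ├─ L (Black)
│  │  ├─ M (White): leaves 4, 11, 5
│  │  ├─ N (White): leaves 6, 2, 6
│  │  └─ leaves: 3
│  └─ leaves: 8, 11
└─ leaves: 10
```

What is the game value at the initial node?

8

D (White): max(2, 7, 4) = 7
E (White): max(15, 4, 14) = 15
C (Black): min(7, 15, 6) = 6
G (White): max(11, 1, 8) = 11
F (Black): min(11, 8, 11) = 8
I (White): max(13, 10, 10) = 13
J (White): max(10, 14, 7) = 14
H (Black): min(13, 14, 1) = 1
B (White): max(6, 8, 1) = 8
M (White): max(4, 11, 5) = 11
N (White): max(6, 2, 6) = 6
L (Black): min(11, 6, 3) = 3
K (White): max(3, 8, 11) = 11
Root (Black): min(8, 11, 10) = 8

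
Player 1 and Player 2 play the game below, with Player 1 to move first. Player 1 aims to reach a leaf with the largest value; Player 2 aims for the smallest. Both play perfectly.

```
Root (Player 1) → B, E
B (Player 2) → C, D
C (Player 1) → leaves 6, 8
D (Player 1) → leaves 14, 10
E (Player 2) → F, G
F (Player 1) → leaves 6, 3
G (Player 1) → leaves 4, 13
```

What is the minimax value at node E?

6

F: max(6, 3) = 6
G: max(4, 13) = 13
E: min(6, 13) = 6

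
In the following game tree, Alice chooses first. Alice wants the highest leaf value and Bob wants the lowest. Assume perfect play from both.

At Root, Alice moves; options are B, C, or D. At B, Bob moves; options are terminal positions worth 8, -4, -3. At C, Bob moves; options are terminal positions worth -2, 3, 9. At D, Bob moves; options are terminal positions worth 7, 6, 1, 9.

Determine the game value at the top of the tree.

1

B (Bob): min(8, -4, -3) = -4
C (Bob): min(-2, 3, 9) = -2
D (Bob): min(7, 6, 1, 9) = 1
Root (Alice): max(-4, -2, 1) = 1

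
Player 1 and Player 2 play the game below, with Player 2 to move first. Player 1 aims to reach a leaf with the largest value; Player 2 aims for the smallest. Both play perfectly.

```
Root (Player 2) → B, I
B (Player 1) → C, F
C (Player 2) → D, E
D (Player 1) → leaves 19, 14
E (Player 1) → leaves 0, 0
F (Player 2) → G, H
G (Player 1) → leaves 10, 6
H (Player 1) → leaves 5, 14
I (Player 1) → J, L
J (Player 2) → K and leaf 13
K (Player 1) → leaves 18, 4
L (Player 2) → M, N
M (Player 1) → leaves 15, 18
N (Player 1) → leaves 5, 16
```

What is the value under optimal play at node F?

10

G: max(10, 6) = 10
H: max(5, 14) = 14
F: min(10, 14) = 10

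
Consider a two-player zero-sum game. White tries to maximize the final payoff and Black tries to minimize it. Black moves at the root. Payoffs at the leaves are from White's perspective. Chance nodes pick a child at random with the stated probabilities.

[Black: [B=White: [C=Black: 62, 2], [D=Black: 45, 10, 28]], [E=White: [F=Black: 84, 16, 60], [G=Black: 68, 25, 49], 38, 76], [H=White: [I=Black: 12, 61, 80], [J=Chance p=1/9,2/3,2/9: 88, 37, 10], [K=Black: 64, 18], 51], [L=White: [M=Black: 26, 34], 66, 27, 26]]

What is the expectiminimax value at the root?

10

C (Black): min(62, 2) = 2
D (Black): min(45, 10, 28) = 10
B (White): max(2, 10) = 10
F (Black): min(84, 16, 60) = 16
G (Black): min(68, 25, 49) = 25
E (White): max(16, 25, 38, 76) = 76
I (Black): min(12, 61, 80) = 12
J (Chance): 1/9·88 + 2/3·37 + 2/9·10 = 36.67
K (Black): min(64, 18) = 18
H (White): max(12, 36.67, 18, 51) = 51
M (Black): min(26, 34) = 26
L (White): max(26, 66, 27, 26) = 66
Root (Black): min(10, 76, 51, 66) = 10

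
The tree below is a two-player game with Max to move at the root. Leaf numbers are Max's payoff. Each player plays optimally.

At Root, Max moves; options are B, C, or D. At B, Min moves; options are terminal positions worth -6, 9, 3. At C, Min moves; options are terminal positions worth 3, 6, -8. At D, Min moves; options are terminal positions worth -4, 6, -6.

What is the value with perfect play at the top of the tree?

B (Min): min(-6, 9, 3) = -6
C (Min): min(3, 6, -8) = -8
D (Min): min(-4, 6, -6) = -6
Root (Max): max(-6, -8, -6) = -6

-6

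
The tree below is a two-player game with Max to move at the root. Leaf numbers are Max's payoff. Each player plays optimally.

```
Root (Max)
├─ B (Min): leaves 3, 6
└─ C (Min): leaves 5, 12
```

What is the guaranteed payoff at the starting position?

B (Min): min(3, 6) = 3
C (Min): min(5, 12) = 5
Root (Max): max(3, 5) = 5

5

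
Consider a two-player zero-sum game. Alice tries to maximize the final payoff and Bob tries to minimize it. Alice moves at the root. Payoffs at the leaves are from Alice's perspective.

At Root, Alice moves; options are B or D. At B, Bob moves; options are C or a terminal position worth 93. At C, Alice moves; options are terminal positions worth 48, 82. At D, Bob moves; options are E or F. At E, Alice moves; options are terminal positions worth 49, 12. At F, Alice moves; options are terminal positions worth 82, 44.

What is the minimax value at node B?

C: max(48, 82) = 82
B: min(82, 93) = 82

82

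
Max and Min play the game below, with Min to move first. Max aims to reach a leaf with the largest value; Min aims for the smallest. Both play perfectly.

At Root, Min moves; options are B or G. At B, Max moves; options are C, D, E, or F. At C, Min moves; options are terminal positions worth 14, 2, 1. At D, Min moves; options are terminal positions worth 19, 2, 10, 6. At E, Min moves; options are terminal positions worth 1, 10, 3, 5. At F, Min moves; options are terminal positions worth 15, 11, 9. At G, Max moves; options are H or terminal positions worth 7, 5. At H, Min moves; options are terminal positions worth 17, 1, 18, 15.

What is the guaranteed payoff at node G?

7

H: min(17, 1, 18, 15) = 1
G: max(1, 7, 5) = 7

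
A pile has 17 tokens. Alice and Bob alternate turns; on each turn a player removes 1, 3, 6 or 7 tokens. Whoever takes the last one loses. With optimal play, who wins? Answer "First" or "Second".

Second

Mark each pile size as W (mover wins) or L (mover loses):
i:   0  1  2  3  4  5  6  7  8  9 10 11 12 13 14 15 16 17
     W  L  W  L  W  L  W  W  W  W  W  W  W  L  W  L  W  L
Position 17 is L, so the second player wins.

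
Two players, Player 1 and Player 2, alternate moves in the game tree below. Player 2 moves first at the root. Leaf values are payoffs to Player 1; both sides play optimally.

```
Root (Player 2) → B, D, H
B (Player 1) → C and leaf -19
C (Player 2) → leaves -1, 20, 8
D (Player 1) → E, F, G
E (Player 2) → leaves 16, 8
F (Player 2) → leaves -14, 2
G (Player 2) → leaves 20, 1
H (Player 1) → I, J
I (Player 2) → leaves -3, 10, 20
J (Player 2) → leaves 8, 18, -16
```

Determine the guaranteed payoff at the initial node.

C (Player 2): min(-1, 20, 8) = -1
B (Player 1): max(-1, -19) = -1
E (Player 2): min(16, 8) = 8
F (Player 2): min(-14, 2) = -14
G (Player 2): min(20, 1) = 1
D (Player 1): max(8, -14, 1) = 8
I (Player 2): min(-3, 10, 20) = -3
J (Player 2): min(8, 18, -16) = -16
H (Player 1): max(-3, -16) = -3
Root (Player 2): min(-1, 8, -3) = -3

-3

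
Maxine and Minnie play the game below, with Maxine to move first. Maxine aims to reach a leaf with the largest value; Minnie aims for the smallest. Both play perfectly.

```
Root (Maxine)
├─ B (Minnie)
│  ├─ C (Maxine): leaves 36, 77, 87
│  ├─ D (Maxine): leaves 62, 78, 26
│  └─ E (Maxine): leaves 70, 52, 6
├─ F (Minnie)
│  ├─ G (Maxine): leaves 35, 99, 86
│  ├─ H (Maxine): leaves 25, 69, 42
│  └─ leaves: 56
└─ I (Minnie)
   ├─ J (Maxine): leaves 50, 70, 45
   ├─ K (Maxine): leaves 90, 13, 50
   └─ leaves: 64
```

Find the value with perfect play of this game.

70

C (Maxine): max(36, 77, 87) = 87
D (Maxine): max(62, 78, 26) = 78
E (Maxine): max(70, 52, 6) = 70
B (Minnie): min(87, 78, 70) = 70
G (Maxine): max(35, 99, 86) = 99
H (Maxine): max(25, 69, 42) = 69
F (Minnie): min(99, 69, 56) = 56
J (Maxine): max(50, 70, 45) = 70
K (Maxine): max(90, 13, 50) = 90
I (Minnie): min(70, 90, 64) = 64
Root (Maxine): max(70, 56, 64) = 70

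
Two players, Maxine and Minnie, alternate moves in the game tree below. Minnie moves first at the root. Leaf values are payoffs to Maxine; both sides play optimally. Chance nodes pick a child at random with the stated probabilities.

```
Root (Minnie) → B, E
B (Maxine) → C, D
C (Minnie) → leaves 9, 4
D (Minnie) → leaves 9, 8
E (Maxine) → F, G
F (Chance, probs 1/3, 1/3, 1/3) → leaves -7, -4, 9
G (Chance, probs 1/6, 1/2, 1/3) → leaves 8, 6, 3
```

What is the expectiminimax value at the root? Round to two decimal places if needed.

5.33

C (Minnie): min(9, 4) = 4
D (Minnie): min(9, 8) = 8
B (Maxine): max(4, 8) = 8
F (Chance): 1/3·-7 + 1/3·-4 + 1/3·9 = -0.67
G (Chance): 1/6·8 + 1/2·6 + 1/3·3 = 5.33
E (Maxine): max(-0.67, 5.33) = 5.33
Root (Minnie): min(8, 5.33) = 5.33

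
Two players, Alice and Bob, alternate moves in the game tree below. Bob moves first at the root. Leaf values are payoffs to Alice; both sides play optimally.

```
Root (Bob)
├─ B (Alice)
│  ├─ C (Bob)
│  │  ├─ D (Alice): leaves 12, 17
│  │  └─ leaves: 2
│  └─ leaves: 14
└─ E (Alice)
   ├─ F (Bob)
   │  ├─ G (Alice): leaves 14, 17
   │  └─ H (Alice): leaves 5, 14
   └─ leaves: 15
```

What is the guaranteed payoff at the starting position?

14

D (Alice): max(12, 17) = 17
C (Bob): min(17, 2) = 2
B (Alice): max(2, 14) = 14
G (Alice): max(14, 17) = 17
H (Alice): max(5, 14) = 14
F (Bob): min(17, 14) = 14
E (Alice): max(14, 15) = 15
Root (Bob): min(14, 15) = 14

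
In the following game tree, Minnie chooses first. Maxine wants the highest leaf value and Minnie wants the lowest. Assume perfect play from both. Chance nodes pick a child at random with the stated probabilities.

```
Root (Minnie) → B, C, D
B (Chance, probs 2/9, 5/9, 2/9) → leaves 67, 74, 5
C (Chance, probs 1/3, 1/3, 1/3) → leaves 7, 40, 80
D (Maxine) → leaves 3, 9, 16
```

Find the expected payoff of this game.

B (Chance): 2/9·67 + 5/9·74 + 2/9·5 = 57.11
C (Chance): 1/3·7 + 1/3·40 + 1/3·80 = 42.33
D (Maxine): max(3, 9, 16) = 16
Root (Minnie): min(57.11, 42.33, 16) = 16

16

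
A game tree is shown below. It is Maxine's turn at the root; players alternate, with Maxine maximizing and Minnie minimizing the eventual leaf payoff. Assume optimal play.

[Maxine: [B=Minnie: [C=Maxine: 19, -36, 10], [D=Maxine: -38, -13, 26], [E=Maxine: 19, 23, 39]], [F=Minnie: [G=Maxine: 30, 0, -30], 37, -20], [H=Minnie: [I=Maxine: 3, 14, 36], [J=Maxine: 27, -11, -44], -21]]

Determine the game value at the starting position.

C (Maxine): max(19, -36, 10) = 19
D (Maxine): max(-38, -13, 26) = 26
E (Maxine): max(19, 23, 39) = 39
B (Minnie): min(19, 26, 39) = 19
G (Maxine): max(30, 0, -30) = 30
F (Minnie): min(30, 37, -20) = -20
I (Maxine): max(3, 14, 36) = 36
J (Maxine): max(27, -11, -44) = 27
H (Minnie): min(36, 27, -21) = -21
Root (Maxine): max(19, -20, -21) = 19

19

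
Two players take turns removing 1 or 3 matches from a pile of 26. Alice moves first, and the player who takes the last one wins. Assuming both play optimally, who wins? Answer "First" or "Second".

Second

Positions where the player to move wins (W) vs loses (L):
i:   0  1  2  3  4  5  6  7  8  9 10 11 12 13 14 15 16 17 18 19 20 21 22 23 24 25 26
     L  W  L  W  L  W  L  W  L  W  L  W  L  W  L  W  L  W  L  W  L  W  L  W  L  W  L
Position 26 is L, so the second player wins.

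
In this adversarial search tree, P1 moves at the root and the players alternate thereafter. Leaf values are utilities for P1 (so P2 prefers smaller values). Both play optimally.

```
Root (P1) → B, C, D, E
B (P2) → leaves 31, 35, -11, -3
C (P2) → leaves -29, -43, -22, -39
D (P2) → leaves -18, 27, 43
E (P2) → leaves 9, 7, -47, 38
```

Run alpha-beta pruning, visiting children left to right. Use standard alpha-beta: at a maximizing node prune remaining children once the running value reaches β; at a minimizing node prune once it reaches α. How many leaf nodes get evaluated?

B [α=-∞,β=+∞]: v=-11
C [α=-11,β=+∞]: v=-29 after child 1 ≤ α → α-cutoff, skip 3
D [α=-11,β=+∞]: v=-18 after child 1 ≤ α → α-cutoff, skip 2
E [α=-11,β=+∞]: v=-47 after child 3 ≤ α → α-cutoff, skip 1
Root [α=-∞,β=+∞]: v=-11
Leaves evaluated: 9 of 15.

9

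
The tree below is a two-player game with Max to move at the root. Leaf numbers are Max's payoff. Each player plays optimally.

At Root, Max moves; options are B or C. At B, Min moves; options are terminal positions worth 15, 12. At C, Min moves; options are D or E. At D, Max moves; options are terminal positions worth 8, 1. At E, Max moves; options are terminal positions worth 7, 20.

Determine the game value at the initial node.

B (Min): min(15, 12) = 12
D (Max): max(8, 1) = 8
E (Max): max(7, 20) = 20
C (Min): min(8, 20) = 8
Root (Max): max(12, 8) = 12

12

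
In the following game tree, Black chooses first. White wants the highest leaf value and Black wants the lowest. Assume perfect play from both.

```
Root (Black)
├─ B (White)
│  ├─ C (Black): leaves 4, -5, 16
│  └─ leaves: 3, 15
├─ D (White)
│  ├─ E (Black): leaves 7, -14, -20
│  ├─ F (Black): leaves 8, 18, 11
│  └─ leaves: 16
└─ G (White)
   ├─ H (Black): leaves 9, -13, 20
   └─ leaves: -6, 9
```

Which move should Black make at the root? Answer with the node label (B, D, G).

G

C (Black): min(4, -5, 16) = -5
B (White): max(-5, 3, 15) = 15
E (Black): min(7, -14, -20) = -20
F (Black): min(8, 18, 11) = 8
D (White): max(-20, 8, 16) = 16
H (Black): min(9, -13, 20) = -13
G (White): max(-13, -6, 9) = 9
Root (Black): min(15, 16, 9) = 9
Black picks the child with the lowest value: G (value 9).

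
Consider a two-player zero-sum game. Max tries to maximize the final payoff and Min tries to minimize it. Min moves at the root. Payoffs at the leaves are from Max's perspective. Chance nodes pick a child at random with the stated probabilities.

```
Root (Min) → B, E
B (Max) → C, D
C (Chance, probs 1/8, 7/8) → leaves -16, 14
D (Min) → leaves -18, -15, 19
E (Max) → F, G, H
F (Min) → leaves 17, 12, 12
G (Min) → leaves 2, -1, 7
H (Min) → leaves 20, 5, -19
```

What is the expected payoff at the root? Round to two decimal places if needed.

10.25

C (Chance): 1/8·-16 + 7/8·14 = 10.25
D (Min): min(-18, -15, 19) = -18
B (Max): max(10.25, -18) = 10.25
F (Min): min(17, 12, 12) = 12
G (Min): min(2, -1, 7) = -1
H (Min): min(20, 5, -19) = -19
E (Max): max(12, -1, -19) = 12
Root (Min): min(10.25, 12) = 10.25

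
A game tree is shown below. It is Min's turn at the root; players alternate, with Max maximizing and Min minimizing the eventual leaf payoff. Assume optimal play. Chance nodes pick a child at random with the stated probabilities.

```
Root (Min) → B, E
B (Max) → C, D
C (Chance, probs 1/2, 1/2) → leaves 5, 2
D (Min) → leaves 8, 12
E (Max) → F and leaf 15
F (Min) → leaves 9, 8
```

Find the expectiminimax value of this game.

C (Chance): 1/2·5 + 1/2·2 = 3.5
D (Min): min(8, 12) = 8
B (Max): max(3.5, 8) = 8
F (Min): min(9, 8) = 8
E (Max): max(8, 15) = 15
Root (Min): min(8, 15) = 8

8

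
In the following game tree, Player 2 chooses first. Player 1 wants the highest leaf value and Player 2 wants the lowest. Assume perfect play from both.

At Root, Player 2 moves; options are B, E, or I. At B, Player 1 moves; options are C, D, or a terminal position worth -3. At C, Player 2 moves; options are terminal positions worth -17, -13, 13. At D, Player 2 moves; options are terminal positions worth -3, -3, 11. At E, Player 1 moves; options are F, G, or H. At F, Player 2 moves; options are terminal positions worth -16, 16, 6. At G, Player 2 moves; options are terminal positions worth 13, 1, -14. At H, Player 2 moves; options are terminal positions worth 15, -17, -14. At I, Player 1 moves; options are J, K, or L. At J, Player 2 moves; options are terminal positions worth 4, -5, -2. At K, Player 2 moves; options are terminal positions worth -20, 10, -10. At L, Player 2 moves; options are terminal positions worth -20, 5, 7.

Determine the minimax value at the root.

C (Player 2): min(-17, -13, 13) = -17
D (Player 2): min(-3, -3, 11) = -3
B (Player 1): max(-17, -3, -3) = -3
F (Player 2): min(-16, 16, 6) = -16
G (Player 2): min(13, 1, -14) = -14
H (Player 2): min(15, -17, -14) = -17
E (Player 1): max(-16, -14, -17) = -14
J (Player 2): min(4, -5, -2) = -5
K (Player 2): min(-20, 10, -10) = -20
L (Player 2): min(-20, 5, 7) = -20
I (Player 1): max(-5, -20, -20) = -5
Root (Player 2): min(-3, -14, -5) = -14

-14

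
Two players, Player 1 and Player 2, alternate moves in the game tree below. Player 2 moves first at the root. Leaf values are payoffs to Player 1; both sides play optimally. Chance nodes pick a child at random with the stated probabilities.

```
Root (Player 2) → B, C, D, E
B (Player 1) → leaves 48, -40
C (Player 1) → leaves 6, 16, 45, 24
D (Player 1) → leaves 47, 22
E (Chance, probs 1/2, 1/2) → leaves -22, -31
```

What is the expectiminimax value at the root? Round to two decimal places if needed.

-26.5

B (Player 1): max(48, -40) = 48
C (Player 1): max(6, 16, 45, 24) = 45
D (Player 1): max(47, 22) = 47
E (Chance): 1/2·-22 + 1/2·-31 = -26.5
Root (Player 2): min(48, 45, 47, -26.5) = -26.5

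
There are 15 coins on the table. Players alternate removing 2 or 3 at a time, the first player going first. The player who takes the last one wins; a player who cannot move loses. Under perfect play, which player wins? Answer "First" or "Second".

Second

Mark each pile size as W (mover wins) or L (mover loses):
i:   0  1  2  3  4  5  6  7  8  9 10 11 12 13 14 15
     L  L  W  W  W  L  L  W  W  W  L  L  W  W  W  L
Position 15 is L, so the second player wins.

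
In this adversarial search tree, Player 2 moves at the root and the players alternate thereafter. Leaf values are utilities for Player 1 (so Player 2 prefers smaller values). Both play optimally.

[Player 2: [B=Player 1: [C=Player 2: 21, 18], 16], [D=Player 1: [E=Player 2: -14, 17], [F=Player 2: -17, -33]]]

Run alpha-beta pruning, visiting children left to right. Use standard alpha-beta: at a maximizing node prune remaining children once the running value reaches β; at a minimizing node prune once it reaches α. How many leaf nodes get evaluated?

6

C [α=-∞,β=+∞]: v=18
B [α=-∞,β=+∞]: v=18
E [α=-∞,β=18]: v=-14
F [α=-14,β=18]: v=-17 after child 1 ≤ α → α-cutoff, skip 1
D [α=-∞,β=18]: v=-14
Root [α=-∞,β=+∞]: v=-14
Leaves evaluated: 6 of 7.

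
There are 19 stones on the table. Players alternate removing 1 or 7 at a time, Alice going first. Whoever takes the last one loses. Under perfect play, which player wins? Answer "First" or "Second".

Second

Positions where the player to move wins (W) vs loses (L):
i:   0  1  2  3  4  5  6  7  8  9 10 11 12 13 14 15 16 17 18 19
     W  L  W  L  W  L  W  L  W  L  W  L  W  L  W  L  W  L  W  L
Position 19 is L, so the second player wins.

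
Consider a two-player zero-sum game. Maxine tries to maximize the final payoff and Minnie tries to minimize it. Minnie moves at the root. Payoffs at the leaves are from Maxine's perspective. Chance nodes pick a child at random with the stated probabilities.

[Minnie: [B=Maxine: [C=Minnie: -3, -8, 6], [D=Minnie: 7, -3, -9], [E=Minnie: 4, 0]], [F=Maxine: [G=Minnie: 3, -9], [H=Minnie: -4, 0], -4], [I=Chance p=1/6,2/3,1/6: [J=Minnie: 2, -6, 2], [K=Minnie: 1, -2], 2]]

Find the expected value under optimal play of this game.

C (Minnie): min(-3, -8, 6) = -8
D (Minnie): min(7, -3, -9) = -9
E (Minnie): min(4, 0) = 0
B (Maxine): max(-8, -9, 0) = 0
G (Minnie): min(3, -9) = -9
H (Minnie): min(-4, 0) = -4
F (Maxine): max(-9, -4, -4) = -4
J (Minnie): min(2, -6, 2) = -6
K (Minnie): min(1, -2) = -2
I (Chance): 1/6·-6 + 2/3·-2 + 1/6·2 = -2
Root (Minnie): min(0, -4, -2) = -4

-4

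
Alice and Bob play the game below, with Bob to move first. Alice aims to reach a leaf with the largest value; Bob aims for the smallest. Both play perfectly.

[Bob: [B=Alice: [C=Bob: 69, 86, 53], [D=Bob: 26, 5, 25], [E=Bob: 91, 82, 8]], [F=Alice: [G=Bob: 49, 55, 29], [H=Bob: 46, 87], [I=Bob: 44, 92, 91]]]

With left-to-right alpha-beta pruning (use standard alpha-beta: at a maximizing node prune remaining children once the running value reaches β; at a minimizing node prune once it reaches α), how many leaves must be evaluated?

C [α=-∞,β=+∞]: v=53
D [α=53,β=+∞]: v=26 after child 1 ≤ α → α-cutoff, skip 2
E [α=53,β=+∞]: v=8
B [α=-∞,β=+∞]: v=53
G [α=-∞,β=53]: v=29
H [α=29,β=53]: v=46
I [α=46,β=53]: v=44 after child 1 ≤ α → α-cutoff, skip 2
F [α=-∞,β=53]: v=46
Root [α=-∞,β=+∞]: v=46
Leaves evaluated: 13 of 17.

13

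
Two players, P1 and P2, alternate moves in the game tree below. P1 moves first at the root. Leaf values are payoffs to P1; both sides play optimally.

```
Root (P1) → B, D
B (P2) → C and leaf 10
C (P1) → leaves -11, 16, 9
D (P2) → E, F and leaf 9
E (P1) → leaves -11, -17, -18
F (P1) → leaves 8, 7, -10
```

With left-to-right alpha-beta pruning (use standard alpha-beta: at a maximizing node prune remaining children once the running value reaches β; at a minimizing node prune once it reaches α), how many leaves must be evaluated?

C [α=-∞,β=+∞]: v=16
B [α=-∞,β=+∞]: v=10
E [α=10,β=+∞]: v=-11
D [α=10,β=+∞]: v=-11 after child 1 ≤ α → α-cutoff, skip 2
Root [α=-∞,β=+∞]: v=10
Leaves evaluated: 7 of 11.

7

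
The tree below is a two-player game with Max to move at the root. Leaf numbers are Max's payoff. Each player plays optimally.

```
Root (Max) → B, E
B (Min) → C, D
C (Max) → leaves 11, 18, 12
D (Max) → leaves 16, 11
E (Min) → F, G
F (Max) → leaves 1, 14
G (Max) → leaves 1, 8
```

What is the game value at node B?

C: max(11, 18, 12) = 18
D: max(16, 11) = 16
B: min(18, 16) = 16

16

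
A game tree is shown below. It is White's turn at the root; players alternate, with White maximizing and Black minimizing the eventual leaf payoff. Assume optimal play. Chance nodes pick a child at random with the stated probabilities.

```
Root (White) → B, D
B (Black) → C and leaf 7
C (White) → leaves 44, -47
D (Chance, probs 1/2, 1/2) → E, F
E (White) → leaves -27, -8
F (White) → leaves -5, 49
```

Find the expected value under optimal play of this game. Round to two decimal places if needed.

20.5

C (White): max(44, -47) = 44
B (Black): min(44, 7) = 7
E (White): max(-27, -8) = -8
F (White): max(-5, 49) = 49
D (Chance): 1/2·-8 + 1/2·49 = 20.5
Root (White): max(7, 20.5) = 20.5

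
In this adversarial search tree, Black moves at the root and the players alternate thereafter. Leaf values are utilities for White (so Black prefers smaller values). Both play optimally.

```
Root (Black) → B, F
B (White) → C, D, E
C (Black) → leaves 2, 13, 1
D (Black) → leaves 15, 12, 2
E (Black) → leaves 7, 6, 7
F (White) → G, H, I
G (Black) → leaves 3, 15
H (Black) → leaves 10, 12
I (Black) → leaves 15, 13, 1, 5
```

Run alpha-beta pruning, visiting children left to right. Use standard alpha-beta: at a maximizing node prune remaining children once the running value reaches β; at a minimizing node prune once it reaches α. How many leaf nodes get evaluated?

13

C [α=-∞,β=+∞]: v=1
D [α=1,β=+∞]: v=2
E [α=2,β=+∞]: v=6
B [α=-∞,β=+∞]: v=6
G [α=-∞,β=6]: v=3
H [α=3,β=6]: v=10
F [α=-∞,β=6]: v=10 after child 2 ≥ β → β-cutoff, skip 1
Root [α=-∞,β=+∞]: v=6
Leaves evaluated: 13 of 17.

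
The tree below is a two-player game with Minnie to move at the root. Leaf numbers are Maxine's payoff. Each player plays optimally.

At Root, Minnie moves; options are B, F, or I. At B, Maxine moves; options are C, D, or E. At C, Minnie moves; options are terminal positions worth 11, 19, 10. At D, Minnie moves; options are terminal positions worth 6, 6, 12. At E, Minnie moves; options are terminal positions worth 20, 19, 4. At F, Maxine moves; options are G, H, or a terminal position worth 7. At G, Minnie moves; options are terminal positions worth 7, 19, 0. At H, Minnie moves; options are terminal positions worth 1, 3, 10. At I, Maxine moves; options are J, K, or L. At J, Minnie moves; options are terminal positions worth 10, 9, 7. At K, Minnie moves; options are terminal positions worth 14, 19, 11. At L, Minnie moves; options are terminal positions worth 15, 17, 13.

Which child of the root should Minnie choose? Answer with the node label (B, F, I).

C (Minnie): min(11, 19, 10) = 10
D (Minnie): min(6, 6, 12) = 6
E (Minnie): min(20, 19, 4) = 4
B (Maxine): max(10, 6, 4) = 10
G (Minnie): min(7, 19, 0) = 0
H (Minnie): min(1, 3, 10) = 1
F (Maxine): max(0, 1, 7) = 7
J (Minnie): min(10, 9, 7) = 7
K (Minnie): min(14, 19, 11) = 11
L (Minnie): min(15, 17, 13) = 13
I (Maxine): max(7, 11, 13) = 13
Root (Minnie): min(10, 7, 13) = 7
Minnie picks the child with the lowest value: F (value 7).

F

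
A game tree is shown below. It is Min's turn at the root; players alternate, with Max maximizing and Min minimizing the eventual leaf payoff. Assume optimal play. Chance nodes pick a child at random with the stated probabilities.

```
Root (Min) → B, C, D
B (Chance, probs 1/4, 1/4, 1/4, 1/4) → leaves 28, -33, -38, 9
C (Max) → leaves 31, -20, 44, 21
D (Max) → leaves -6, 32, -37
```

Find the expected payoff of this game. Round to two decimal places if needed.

B (Chance): 1/4·28 + 1/4·-33 + 1/4·-38 + 1/4·9 = -8.5
C (Max): max(31, -20, 44, 21) = 44
D (Max): max(-6, 32, -37) = 32
Root (Min): min(-8.5, 44, 32) = -8.5

-8.5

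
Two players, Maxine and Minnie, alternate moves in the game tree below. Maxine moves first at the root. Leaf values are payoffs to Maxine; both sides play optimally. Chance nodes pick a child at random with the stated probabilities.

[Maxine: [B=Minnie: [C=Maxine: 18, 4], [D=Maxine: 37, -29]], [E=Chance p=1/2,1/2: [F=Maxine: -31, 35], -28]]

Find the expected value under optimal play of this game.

C (Maxine): max(18, 4) = 18
D (Maxine): max(37, -29) = 37
B (Minnie): min(18, 37) = 18
F (Maxine): max(-31, 35) = 35
E (Chance): 1/2·35 + 1/2·-28 = 3.5
Root (Maxine): max(18, 3.5) = 18

18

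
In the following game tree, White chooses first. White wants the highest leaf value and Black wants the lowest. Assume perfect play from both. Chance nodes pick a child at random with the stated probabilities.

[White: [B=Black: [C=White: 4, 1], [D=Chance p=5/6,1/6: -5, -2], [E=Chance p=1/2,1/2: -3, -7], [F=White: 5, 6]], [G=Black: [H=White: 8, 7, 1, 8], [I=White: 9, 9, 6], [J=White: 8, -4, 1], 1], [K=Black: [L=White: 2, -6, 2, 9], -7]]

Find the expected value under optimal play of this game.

1

C (White): max(4, 1) = 4
D (Chance): 5/6·-5 + 1/6·-2 = -4.5
E (Chance): 1/2·-3 + 1/2·-7 = -5
F (White): max(5, 6) = 6
B (Black): min(4, -4.5, -5, 6) = -5
H (White): max(8, 7, 1, 8) = 8
I (White): max(9, 9, 6) = 9
J (White): max(8, -4, 1) = 8
G (Black): min(8, 9, 8, 1) = 1
L (White): max(2, -6, 2, 9) = 9
K (Black): min(9, -7) = -7
Root (White): max(-5, 1, -7) = 1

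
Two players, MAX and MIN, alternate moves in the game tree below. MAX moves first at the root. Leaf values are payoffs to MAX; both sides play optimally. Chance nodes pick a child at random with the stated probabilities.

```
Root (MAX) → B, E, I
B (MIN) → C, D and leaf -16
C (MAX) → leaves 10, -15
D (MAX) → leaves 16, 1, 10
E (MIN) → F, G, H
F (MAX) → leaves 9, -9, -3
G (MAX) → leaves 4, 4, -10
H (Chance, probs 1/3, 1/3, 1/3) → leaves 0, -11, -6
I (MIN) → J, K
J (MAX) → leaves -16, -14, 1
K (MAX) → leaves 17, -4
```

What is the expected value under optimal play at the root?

1

C (MAX): max(10, -15) = 10
D (MAX): max(16, 1, 10) = 16
B (MIN): min(10, 16, -16) = -16
F (MAX): max(9, -9, -3) = 9
G (MAX): max(4, 4, -10) = 4
H (Chance): 1/3·0 + 1/3·-11 + 1/3·-6 = -5.67
E (MIN): min(9, 4, -5.67) = -5.67
J (MAX): max(-16, -14, 1) = 1
K (MAX): max(17, -4) = 17
I (MIN): min(1, 17) = 1
Root (MAX): max(-16, -5.67, 1) = 1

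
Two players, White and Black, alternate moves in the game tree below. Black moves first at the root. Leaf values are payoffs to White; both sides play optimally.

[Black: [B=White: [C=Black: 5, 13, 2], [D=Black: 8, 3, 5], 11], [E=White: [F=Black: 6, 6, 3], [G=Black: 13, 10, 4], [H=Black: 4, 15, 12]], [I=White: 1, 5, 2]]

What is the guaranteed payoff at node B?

11

C: min(5, 13, 2) = 2
D: min(8, 3, 5) = 3
B: max(2, 3, 11) = 11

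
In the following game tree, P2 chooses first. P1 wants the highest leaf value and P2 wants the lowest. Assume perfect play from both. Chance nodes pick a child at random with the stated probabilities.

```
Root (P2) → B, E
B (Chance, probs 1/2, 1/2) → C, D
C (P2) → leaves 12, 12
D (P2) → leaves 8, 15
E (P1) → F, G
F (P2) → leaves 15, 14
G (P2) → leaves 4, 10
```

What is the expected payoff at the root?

C (P2): min(12, 12) = 12
D (P2): min(8, 15) = 8
B (Chance): 1/2·12 + 1/2·8 = 10
F (P2): min(15, 14) = 14
G (P2): min(4, 10) = 4
E (P1): max(14, 4) = 14
Root (P2): min(10, 14) = 10

10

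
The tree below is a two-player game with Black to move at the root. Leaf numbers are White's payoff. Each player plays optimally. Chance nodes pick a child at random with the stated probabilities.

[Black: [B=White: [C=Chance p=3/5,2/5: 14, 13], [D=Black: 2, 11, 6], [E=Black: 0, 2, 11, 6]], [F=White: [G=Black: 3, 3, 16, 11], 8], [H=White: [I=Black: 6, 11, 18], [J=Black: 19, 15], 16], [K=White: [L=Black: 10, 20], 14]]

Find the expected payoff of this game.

8

C (Chance): 3/5·14 + 2/5·13 = 13.6
D (Black): min(2, 11, 6) = 2
E (Black): min(0, 2, 11, 6) = 0
B (White): max(13.6, 2, 0) = 13.6
G (Black): min(3, 3, 16, 11) = 3
F (White): max(3, 8) = 8
I (Black): min(6, 11, 18) = 6
J (Black): min(19, 15) = 15
H (White): max(6, 15, 16) = 16
L (Black): min(10, 20) = 10
K (White): max(10, 14) = 14
Root (Black): min(13.6, 8, 16, 14) = 8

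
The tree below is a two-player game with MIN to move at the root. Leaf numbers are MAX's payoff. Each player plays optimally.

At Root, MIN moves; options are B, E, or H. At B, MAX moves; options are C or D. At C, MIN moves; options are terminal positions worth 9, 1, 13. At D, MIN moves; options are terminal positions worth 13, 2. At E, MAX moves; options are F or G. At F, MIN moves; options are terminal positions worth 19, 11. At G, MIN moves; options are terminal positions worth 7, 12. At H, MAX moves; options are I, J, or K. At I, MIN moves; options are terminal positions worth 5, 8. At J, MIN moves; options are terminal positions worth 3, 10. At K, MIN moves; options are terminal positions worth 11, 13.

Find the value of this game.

C (MIN): min(9, 1, 13) = 1
D (MIN): min(13, 2) = 2
B (MAX): max(1, 2) = 2
F (MIN): min(19, 11) = 11
G (MIN): min(7, 12) = 7
E (MAX): max(11, 7) = 11
I (MIN): min(5, 8) = 5
J (MIN): min(3, 10) = 3
K (MIN): min(11, 13) = 11
H (MAX): max(5, 3, 11) = 11
Root (MIN): min(2, 11, 11) = 2

2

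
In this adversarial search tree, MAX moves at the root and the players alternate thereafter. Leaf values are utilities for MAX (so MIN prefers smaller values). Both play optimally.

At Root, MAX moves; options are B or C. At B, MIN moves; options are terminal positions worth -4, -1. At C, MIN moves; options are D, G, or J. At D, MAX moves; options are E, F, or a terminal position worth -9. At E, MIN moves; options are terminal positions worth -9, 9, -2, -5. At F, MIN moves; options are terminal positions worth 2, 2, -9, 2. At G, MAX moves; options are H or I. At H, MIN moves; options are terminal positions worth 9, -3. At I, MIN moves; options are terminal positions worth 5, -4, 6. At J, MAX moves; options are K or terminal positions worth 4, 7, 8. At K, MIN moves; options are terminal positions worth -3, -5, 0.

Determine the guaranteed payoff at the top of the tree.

-4

B (MIN): min(-4, -1) = -4
E (MIN): min(-9, 9, -2, -5) = -9
F (MIN): min(2, 2, -9, 2) = -9
D (MAX): max(-9, -9, -9) = -9
H (MIN): min(9, -3) = -3
I (MIN): min(5, -4, 6) = -4
G (MAX): max(-3, -4) = -3
K (MIN): min(-3, -5, 0) = -5
J (MAX): max(-5, 4, 7, 8) = 8
C (MIN): min(-9, -3, 8) = -9
Root (MAX): max(-4, -9) = -4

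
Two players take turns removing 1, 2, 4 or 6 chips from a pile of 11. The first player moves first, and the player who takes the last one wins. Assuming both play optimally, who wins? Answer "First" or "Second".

Second

Mark each pile size as W (mover wins) or L (mover loses):
i:   0  1  2  3  4  5  6  7  8  9 10 11
     L  W  W  L  W  W  W  W  L  W  W  L
Position 11 is L, so the second player wins.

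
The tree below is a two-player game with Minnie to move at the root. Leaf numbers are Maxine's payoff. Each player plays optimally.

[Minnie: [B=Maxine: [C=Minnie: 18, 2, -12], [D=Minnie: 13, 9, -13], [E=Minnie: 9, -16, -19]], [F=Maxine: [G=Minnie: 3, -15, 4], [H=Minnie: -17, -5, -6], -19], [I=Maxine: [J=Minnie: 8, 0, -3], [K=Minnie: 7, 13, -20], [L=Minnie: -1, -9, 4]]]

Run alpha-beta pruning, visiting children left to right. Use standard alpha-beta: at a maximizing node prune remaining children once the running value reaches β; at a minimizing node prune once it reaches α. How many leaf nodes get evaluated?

C [α=-∞,β=+∞]: v=-12
D [α=-12,β=+∞]: v=-13
E [α=-12,β=+∞]: v=-16 after child 2 ≤ α → α-cutoff, skip 1
B [α=-∞,β=+∞]: v=-12
G [α=-∞,β=-12]: v=-15
H [α=-15,β=-12]: v=-17 after child 1 ≤ α → α-cutoff, skip 2
F [α=-∞,β=-12]: v=-15
J [α=-∞,β=-15]: v=-3
I [α=-∞,β=-15]: v=-3 after child 1 ≥ β → β-cutoff, skip 2
Root [α=-∞,β=+∞]: v=-15
Leaves evaluated: 16 of 25.

16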